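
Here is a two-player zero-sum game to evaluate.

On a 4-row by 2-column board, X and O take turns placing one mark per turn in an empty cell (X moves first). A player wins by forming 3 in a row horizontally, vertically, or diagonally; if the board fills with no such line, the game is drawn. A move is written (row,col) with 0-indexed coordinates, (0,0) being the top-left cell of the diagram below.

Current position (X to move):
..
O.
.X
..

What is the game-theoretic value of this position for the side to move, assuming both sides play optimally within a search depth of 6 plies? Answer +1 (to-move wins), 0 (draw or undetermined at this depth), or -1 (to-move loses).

value(../O./.X/.., X) = +1

ply 1, X at ../O./.X/.. | (0,0)=+0→X./O./.X/..; (0,1)=+0→.X/O./.X/..; (1,1)=+1→../OX/.X/..*; (2,0)=+0→../O./XX/..; (3,0)=+0→../O./.X/X.; (3,1)=+0→../O./.X/.X
ply 2, O at ../OX/.X/.. | (0,0)=-1→O./OX/.X/..*; (0,1)=-1→.O/OX/.X/..; (2,0)=-1→../OX/OX/..; (3,0)=-1→../OX/.X/O.; (3,1)=-1→../OX/.X/.O
ply 3, X at O./OX/.X/.. | (0,1)=+1→OX/OX/.X/..*; (2,0)=+1→O./OX/XX/..; (3,0)=-1→O./OX/.X/X.; (3,1)=+1→O./OX/.X/.X
ply 4: OX/OX/.X/.. is terminal -1 (O); from ../O./.X/.. depth 6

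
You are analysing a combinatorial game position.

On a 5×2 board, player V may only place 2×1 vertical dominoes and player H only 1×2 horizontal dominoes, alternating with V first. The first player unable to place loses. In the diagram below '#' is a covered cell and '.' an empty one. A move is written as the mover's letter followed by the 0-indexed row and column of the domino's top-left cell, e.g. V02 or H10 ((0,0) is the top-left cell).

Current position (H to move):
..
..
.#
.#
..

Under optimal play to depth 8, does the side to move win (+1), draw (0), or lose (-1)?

ply 1, H at ../../.#/.#/.. | H00=+1→##/../.#/.#/..*; H10=+1→../##/.#/.#/..; H40=-1→../../.#/.#/##
ply 2, V at ##/../.#/.#/.. | V10=-1→##/#./##/.#/..*; V20=-1→##/../##/##/..; V30=-1→##/../.#/##/#.
ply 3, H at ##/#./##/.#/.. | H40=+1→##/#./##/.#/##*
ply 4: ##/#./##/.#/## is terminal -1 (V); from ../../.#/.#/.. depth 8

value(../../.#/.#/.., H) = +1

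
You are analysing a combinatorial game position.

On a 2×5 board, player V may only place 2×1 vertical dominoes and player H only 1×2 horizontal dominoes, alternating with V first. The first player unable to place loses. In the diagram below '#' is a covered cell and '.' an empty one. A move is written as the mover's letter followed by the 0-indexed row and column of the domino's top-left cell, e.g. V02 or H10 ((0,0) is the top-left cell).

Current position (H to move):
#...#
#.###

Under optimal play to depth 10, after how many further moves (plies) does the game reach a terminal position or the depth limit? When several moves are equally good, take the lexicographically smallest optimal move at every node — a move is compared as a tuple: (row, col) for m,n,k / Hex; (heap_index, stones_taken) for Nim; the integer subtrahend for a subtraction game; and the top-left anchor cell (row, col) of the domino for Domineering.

[#...#/#.###] H move#1: H01:+1/###.#/#.###*, H02:-1/#.###/#.###
[###.#/#.###] end (terminal -1, V#2); searched #...#/#.### to 10

PV length from [#...#/#.###]: 1 ply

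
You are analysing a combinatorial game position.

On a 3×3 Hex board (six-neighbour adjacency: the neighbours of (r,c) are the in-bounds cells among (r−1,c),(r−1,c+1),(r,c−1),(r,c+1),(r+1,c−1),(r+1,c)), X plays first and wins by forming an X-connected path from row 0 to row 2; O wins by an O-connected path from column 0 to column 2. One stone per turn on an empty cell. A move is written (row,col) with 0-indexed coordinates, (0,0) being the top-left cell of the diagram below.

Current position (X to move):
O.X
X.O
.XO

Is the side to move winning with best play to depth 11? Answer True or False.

X winning at [O.X/X.O/.XO]: True

[O.X/X.O/.XO] X move#1: (0,1):+1/OXX/X.O/.XO*, (1,1):+1/O.X/XXO/.XO, (2,0):+1/O.X/X.O/XXO
[OXX/X.O/.XO] O move#2: (1,1):-1/OXX/XOO/.XO*, (2,0):-1/OXX/X.O/OXO
[OXX/XOO/.XO] X move#3: (2,0):+1/OXX/XOO/XXO*
[OXX/XOO/XXO] end (terminal -1, O#4); searched O.X/X.O/.XO to 11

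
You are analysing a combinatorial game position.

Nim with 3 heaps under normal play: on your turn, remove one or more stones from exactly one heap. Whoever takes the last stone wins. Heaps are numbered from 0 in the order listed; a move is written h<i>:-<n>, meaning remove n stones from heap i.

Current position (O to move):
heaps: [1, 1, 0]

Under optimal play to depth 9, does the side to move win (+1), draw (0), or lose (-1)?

value((1,1,0), O) = -1

[(1,1,0)] O move#1: h0:-1:-1/(0,1,0)*, h1:-1:-1/(1,0,0)
[(0,1,0)] X move#2: h1:-1:+1/(0,0,0)*
[(0,0,0)] end (terminal -1, O#3); searched (1,1,0) to 9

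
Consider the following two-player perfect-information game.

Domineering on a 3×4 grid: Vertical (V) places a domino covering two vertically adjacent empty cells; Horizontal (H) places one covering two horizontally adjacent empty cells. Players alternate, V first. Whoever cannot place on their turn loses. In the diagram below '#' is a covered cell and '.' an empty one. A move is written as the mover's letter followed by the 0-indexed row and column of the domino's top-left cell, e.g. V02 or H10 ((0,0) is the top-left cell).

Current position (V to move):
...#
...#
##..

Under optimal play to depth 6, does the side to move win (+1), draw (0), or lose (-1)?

value(...#/...#/##.., V) = +1

p1 V@[...#/...#/##..]: V00[#..#/#..#/##..]-1 V01[.#.#/.#.#/##..]+1* V02[..##/..##/##..]-1 V12[...#/..##/###.]-1
p2 H@[.#.#/.#.#/##..]: H22[.#.#/.#.#/####]-1*
p3 V@[.#.#/.#.#/####]: V00[##.#/##.#/####]+1* V02[.###/.###/####]+1
p4 H@[##.#/##.#/####] terminal -1; root [...#/...#/##..] d6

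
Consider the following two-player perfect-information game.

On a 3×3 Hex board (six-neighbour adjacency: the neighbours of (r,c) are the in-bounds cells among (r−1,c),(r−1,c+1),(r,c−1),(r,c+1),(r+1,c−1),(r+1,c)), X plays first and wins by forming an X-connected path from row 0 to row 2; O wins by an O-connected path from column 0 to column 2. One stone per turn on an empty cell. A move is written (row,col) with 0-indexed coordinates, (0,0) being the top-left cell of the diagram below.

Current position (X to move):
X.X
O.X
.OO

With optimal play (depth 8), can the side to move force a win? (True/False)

X winning at [X.X/O.X/.OO]: False

[X.X/O.X/.OO] X move#1: (0,1):-1/XXX/O.X/.OO*, (1,1):-1/X.X/OXX/.OO, (2,0):-1/X.X/O.X/XOO
[XXX/O.X/.OO] O move#2: (1,1):+1/XXX/OOX/.OO*, (2,0):+1/XXX/O.X/OOO
[XXX/OOX/.OO] end (terminal -1, X#3); searched X.X/O.X/.OO to 8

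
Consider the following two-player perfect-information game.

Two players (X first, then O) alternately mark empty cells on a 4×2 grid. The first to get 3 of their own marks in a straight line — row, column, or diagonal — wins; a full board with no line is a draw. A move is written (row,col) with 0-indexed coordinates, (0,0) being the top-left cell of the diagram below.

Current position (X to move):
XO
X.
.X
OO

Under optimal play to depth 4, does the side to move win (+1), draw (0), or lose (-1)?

ply 1, X at XO/X./.X/OO | (1,1)=+0→XO/XX/.X/OO; (2,0)=+1→XO/X./XX/OO*
ply 2: XO/X./XX/OO is terminal -1 (O); from XO/X./.X/OO depth 4

value(XO/X./.X/OO, X) = +1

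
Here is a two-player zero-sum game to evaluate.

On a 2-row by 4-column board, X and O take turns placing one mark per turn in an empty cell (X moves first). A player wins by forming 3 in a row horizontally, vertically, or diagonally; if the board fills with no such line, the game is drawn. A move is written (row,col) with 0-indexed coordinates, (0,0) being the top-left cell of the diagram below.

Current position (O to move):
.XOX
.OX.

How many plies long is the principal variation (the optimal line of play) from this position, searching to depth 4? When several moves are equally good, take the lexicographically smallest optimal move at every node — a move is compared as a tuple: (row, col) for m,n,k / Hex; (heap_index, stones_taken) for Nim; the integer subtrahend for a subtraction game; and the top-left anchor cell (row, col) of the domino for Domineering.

p1 O@[.XOX/.OX.]: (0,0)[OXOX/.OX.]+0* (1,0)[.XOX/OOX.]+0 (1,3)[.XOX/.OXO]+0
p2 X@[OXOX/.OX.]: (1,0)[OXOX/XOX.]+0* (1,3)[OXOX/.OXX]+0
p3 O@[OXOX/XOX.]: (1,3)[OXOX/XOXO]+0*
p4 X@[OXOX/XOXO] terminal +0; root [.XOX/.OX.] d4

PV length from [.XOX/.OX.]: 3 plies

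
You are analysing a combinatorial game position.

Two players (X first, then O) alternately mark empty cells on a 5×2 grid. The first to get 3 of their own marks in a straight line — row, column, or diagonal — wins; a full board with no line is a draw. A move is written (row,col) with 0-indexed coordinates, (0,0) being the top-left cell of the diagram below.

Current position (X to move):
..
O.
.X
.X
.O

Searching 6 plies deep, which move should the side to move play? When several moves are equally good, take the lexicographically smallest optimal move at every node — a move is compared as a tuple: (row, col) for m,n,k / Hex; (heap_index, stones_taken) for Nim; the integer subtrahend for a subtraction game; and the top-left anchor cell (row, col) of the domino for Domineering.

ply 1, X at ../O./.X/.X/.O | (0,0)=+0→X./O./.X/.X/.O; (0,1)=+0→.X/O./.X/.X/.O; (1,1)=+1→../OX/.X/.X/.O*; (2,0)=+0→../O./XX/.X/.O; (3,0)=+0→../O./.X/XX/.O; (4,0)=+0→../O./.X/.X/XO
ply 2: ../OX/.X/.X/.O is terminal -1 (O); from ../O./.X/.X/.O depth 6

X's best at [../O./.X/.X/.O]: (1,1)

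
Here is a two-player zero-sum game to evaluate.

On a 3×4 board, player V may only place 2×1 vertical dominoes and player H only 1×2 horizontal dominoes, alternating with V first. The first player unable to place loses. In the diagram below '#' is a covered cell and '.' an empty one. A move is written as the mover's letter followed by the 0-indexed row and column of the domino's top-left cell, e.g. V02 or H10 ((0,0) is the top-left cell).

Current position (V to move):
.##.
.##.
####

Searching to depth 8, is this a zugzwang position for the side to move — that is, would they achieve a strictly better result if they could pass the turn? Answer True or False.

zugzwang(.##./.##./####, V) = False

p1 V@[.##./.##./####]: V00[###./###./####]+1* V03[.###/.###/####]+1
p2 H@[###./###./####] terminal -1; root [.##./.##./####] d8
if V skipped the turn, H would face:
~ p1 H@[.##./.##./####] terminal -1; root [.##./.##./####] d8
compare (V): move=+1 vs pass=+1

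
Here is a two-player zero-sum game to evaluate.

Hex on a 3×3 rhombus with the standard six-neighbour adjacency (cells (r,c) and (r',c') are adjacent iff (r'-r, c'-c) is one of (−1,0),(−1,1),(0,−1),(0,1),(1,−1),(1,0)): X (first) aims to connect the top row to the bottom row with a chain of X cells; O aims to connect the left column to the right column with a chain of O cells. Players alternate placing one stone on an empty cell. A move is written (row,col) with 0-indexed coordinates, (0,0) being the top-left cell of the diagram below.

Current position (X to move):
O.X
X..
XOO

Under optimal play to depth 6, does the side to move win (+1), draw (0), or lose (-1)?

value(O.X/X../XOO, X) = +1

p1 X@[O.X/X../XOO]: (0,1)[OXX/X../XOO]+1* (1,1)[O.X/XX./XOO]+1 (1,2)[O.X/X.X/XOO]+1
p2 O@[OXX/X../XOO] terminal -1; root [O.X/X../XOO] d6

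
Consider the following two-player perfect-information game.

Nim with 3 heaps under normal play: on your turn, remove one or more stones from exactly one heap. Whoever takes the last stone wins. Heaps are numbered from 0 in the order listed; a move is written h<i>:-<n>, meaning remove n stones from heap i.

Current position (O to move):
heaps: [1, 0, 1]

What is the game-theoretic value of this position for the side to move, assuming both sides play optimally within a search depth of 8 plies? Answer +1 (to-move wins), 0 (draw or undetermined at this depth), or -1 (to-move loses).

value((1,0,1), O) = -1

[(1,0,1)] O move#1: h0:-1:-1/(0,0,1)*, h2:-1:-1/(1,0,0)
[(0,0,1)] X move#2: h2:-1:+1/(0,0,0)*
[(0,0,0)] end (terminal -1, O#3); searched (1,0,1) to 8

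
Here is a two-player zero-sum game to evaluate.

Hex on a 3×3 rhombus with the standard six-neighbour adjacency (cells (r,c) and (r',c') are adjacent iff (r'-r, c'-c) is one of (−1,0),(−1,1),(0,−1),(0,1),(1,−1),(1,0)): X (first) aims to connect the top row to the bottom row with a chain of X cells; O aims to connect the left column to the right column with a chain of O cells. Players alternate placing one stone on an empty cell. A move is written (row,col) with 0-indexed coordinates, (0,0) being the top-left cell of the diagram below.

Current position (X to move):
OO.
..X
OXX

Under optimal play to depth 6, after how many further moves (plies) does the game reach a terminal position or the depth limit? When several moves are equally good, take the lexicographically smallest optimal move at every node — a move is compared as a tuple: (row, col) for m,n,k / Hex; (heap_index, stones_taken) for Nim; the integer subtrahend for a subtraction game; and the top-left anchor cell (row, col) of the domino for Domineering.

p1 X@[OO./..X/OXX]: (0,2)[OOX/..X/OXX]+1* (1,0)[OO./X.X/OXX]-1 (1,1)[OO./.XX/OXX]-1
p2 O@[OOX/..X/OXX] terminal -1; root [OO./..X/OXX] d6

PV length from [OO./..X/OXX]: 1 ply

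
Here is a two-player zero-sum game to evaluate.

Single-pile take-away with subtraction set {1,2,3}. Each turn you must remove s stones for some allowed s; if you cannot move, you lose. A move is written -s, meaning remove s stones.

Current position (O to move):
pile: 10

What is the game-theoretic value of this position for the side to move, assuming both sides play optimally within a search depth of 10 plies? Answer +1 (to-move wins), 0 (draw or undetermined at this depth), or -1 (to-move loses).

[10] O move#1: -1:-1/9, -2:+1/8*, -3:-1/7
[8] X move#2: -1:-1/7*, -2:-1/6, -3:-1/5
[7] O move#3: -1:-1/6, -2:-1/5, -3:+1/4*
[4] X move#4: -1:-1/3*, -2:-1/2, -3:-1/1
[3] O move#5: -1:-1/2, -2:-1/1, -3:+1/0*
[0] end (terminal -1, X#6); searched 10 to 10

value(10, O) = +1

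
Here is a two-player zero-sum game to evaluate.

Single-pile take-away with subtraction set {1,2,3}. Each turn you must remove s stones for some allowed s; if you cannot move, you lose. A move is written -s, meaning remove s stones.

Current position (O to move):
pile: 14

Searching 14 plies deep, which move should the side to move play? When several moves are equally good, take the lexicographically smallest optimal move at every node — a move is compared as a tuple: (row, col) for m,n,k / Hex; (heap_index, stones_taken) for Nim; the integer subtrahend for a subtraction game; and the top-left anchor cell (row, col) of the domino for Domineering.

O's best at [14]: -2

ply 1, O at 14 | -1=-1→13; -2=+1→12*; -3=-1→11
ply 2, X at 12 | -1=-1→11*; -2=-1→10; -3=-1→9
ply 3, O at 11 | -1=-1→10; -2=-1→9; -3=+1→8*
ply 4, X at 8 | -1=-1→7*; -2=-1→6; -3=-1→5
ply 5, O at 7 | -1=-1→6; -2=-1→5; -3=+1→4*
ply 6, X at 4 | -1=-1→3*; -2=-1→2; -3=-1→1
ply 7, O at 3 | -1=-1→2; -2=-1→1; -3=+1→0*
ply 8: 0 is terminal -1 (X); from 14 depth 14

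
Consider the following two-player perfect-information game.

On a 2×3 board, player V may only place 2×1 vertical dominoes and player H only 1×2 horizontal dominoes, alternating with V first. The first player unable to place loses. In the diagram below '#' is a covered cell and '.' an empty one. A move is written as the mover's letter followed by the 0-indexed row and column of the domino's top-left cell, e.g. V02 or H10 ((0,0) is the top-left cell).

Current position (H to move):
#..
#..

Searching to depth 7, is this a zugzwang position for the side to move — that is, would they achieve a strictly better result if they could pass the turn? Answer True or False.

ply 1, H at #../#.. | H01=+1→###/#..*; H11=+1→#../###
ply 2: ###/#.. is terminal -1 (V); from #../#.. depth 7
if H skipped the turn, V would face:
~ ply 1, V at #../#.. | V01=+1→##./##.*; V02=+1→#.#/#.#
~ ply 2: ##./##. is terminal -1 (H); from #../#.. depth 7
compare (H): move=+1 vs pass=-1

zugzwang(#../#.., H) = False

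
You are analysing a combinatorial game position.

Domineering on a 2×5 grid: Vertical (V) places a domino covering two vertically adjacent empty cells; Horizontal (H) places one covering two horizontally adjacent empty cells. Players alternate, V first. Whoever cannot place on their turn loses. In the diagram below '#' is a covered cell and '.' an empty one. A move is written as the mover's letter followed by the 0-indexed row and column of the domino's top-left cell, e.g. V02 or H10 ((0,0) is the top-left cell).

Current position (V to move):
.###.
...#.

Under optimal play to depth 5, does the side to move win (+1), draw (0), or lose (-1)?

value(.###./...#., V) = +1

ply 1, V at .###./...#. | V00=+1→####./#..#.*; V04=-1→.####/...##
ply 2, H at ####./#..#. | H11=-1→####./####.*
ply 3, V at ####./####. | V04=+1→#####/#####*
ply 4: #####/##### is terminal -1 (H); from .###./...#. depth 5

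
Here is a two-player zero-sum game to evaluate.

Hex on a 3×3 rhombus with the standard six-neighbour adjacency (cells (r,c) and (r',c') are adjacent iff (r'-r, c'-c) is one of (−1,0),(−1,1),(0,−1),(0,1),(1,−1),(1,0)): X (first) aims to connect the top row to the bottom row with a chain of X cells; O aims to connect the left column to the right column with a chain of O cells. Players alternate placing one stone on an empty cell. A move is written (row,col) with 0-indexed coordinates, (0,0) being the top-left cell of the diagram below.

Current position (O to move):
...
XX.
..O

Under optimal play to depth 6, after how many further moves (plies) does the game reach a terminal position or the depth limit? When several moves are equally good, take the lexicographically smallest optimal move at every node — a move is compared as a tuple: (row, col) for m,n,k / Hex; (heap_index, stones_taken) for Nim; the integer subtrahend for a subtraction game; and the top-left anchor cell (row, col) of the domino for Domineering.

ply 1, O at .../XX./..O | (0,0)=-1→O../XX./..O*; (0,1)=-1→.O./XX./..O; (0,2)=-1→..O/XX./..O; (1,2)=-1→.../XXO/..O; (2,0)=-1→.../XX./O.O; (2,1)=-1→.../XX./.OO
ply 2, X at O../XX./..O | (0,1)=+1→OX./XX./..O*; (0,2)=+1→O.X/XX./..O; (1,2)=+1→O../XXX/..O; (2,0)=+1→O../XX./X.O; (2,1)=+1→O../XX./.XO
ply 3, O at OX./XX./..O | (0,2)=-1→OXO/XX./..O*; (1,2)=-1→OX./XXO/..O; (2,0)=-1→OX./XX./O.O; (2,1)=-1→OX./XX./.OO
ply 4, X at OXO/XX./..O | (1,2)=+1→OXO/XXX/..O*; (2,0)=+1→OXO/XX./X.O; (2,1)=+1→OXO/XX./.XO
ply 5, O at OXO/XXX/..O | (2,0)=-1→OXO/XXX/O.O*; (2,1)=-1→OXO/XXX/.OO
ply 6, X at OXO/XXX/O.O | (2,1)=+1→OXO/XXX/OXO*
ply 7: OXO/XXX/OXO is terminal -1 (O); from .../XX./..O depth 6

PV length from [.../XX./..O]: 6 plies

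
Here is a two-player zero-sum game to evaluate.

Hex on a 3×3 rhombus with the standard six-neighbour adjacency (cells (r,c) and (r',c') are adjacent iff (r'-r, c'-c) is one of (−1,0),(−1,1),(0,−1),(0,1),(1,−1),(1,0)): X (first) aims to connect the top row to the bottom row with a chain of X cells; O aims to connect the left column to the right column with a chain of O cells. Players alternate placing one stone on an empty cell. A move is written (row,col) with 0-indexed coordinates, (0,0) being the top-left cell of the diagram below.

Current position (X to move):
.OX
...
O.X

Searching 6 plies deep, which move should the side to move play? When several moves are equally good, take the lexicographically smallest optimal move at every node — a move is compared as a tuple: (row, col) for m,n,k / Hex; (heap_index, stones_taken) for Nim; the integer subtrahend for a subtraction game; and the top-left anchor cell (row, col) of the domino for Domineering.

X's best at [.OX/.../O.X]: (1,1)

[.OX/.../O.X] X move#1: (0,0):-1/XOX/.../O.X, (1,0):-1/.OX/X../O.X, (1,1):+1/.OX/.X./O.X*, (1,2):+1/.OX/..X/O.X, (2,1):+1/.OX/.../OXX
[.OX/.X./O.X] O move#2: (0,0):-1/OOX/.X./O.X*, (1,0):-1/.OX/OX./O.X, (1,2):-1/.OX/.XO/O.X, (2,1):-1/.OX/.X./OOX
[OOX/.X./O.X] X move#3: (1,0):+1/OOX/XX./O.X*, (1,2):+1/OOX/.XX/O.X, (2,1):+1/OOX/.X./OXX
[OOX/XX./O.X] O move#4: (1,2):-1/OOX/XXO/O.X*, (2,1):-1/OOX/XX./OOX
[OOX/XXO/O.X] X move#5: (2,1):+1/OOX/XXO/OXX*
[OOX/XXO/OXX] end (terminal -1, O#6); searched .OX/.../O.X to 6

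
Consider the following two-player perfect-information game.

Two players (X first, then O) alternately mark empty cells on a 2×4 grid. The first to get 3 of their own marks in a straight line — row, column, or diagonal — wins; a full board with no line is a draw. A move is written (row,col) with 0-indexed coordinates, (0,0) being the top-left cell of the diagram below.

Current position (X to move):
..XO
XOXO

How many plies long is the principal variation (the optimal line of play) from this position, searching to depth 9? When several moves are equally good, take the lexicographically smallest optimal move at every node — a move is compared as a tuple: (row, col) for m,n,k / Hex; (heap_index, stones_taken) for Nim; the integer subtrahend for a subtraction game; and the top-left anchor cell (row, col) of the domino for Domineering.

p1 X@[..XO/XOXO]: (0,0)[X.XO/XOXO]+0* (0,1)[.XXO/XOXO]+0
p2 O@[X.XO/XOXO]: (0,1)[XOXO/XOXO]+0*
p3 X@[XOXO/XOXO] terminal +0; root [..XO/XOXO] d9

PV length from [..XO/XOXO]: 2 plies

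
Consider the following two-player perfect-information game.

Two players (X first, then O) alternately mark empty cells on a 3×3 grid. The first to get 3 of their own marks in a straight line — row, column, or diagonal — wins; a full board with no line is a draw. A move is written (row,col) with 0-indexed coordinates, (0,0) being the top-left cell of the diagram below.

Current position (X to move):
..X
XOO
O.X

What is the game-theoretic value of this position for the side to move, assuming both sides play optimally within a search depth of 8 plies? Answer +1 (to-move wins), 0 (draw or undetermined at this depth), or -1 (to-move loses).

value(..X/XOO/O.X, X) = 0

[..X/XOO/O.X] X move#1: (0,0):+0/X.X/XOO/O.X*, (0,1):+0/.XX/XOO/O.X, (2,1):+0/..X/XOO/OXX
[X.X/XOO/O.X] O move#2: (0,1):+0/XOX/XOO/O.X*, (2,1):-1/X.X/XOO/OOX
[XOX/XOO/O.X] X move#3: (2,1):+0/XOX/XOO/OXX*
[XOX/XOO/OXX] end (terminal +0, O#4); searched ..X/XOO/O.X to 8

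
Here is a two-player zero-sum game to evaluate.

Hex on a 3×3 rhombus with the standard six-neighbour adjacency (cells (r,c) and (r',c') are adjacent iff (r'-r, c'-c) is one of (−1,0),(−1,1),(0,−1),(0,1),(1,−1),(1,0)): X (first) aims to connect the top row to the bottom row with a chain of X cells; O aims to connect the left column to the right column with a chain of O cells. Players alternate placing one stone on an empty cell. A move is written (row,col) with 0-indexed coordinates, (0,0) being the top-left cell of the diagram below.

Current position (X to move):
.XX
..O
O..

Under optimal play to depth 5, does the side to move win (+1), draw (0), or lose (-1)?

value(.XX/..O/O.., X) = -1

p1 X@[.XX/..O/O..]: (0,0)[XXX/..O/O..]-1* (1,0)[.XX/X.O/O..]-1 (1,1)[.XX/.XO/O..]-1 (2,1)[.XX/..O/OX.]-1 (2,2)[.XX/..O/O.X]-1
p2 O@[XXX/..O/O..]: (1,0)[XXX/O.O/O..]+1* (1,1)[XXX/.OO/O..]+1 (2,1)[XXX/..O/OO.]+1 (2,2)[XXX/..O/O.O]+1
p3 X@[XXX/O.O/O..]: (1,1)[XXX/OXO/O..]-1* (2,1)[XXX/O.O/OX.]-1 (2,2)[XXX/O.O/O.X]-1
p4 O@[XXX/OXO/O..]: (2,1)[XXX/OXO/OO.]+1* (2,2)[XXX/OXO/O.O]-1
p5 X@[XXX/OXO/OO.] terminal -1; root [.XX/..O/O..] d5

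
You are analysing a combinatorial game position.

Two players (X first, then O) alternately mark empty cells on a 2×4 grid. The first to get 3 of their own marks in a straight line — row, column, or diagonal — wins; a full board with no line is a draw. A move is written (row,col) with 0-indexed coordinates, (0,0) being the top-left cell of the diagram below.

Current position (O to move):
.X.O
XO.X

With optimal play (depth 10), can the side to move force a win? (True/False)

[.X.O/XO.X] O move#1: (0,0):+0/OX.O/XO.X*, (0,2):+0/.XOO/XO.X, (1,2):+0/.X.O/XOOX
[OX.O/XO.X] X move#2: (0,2):+0/OXXO/XO.X*, (1,2):+0/OX.O/XOXX
[OXXO/XO.X] O move#3: (1,2):+0/OXXO/XOOX*
[OXXO/XOOX] end (terminal +0, X#4); searched .X.O/XO.X to 10

O winning at [.X.O/XO.X]: False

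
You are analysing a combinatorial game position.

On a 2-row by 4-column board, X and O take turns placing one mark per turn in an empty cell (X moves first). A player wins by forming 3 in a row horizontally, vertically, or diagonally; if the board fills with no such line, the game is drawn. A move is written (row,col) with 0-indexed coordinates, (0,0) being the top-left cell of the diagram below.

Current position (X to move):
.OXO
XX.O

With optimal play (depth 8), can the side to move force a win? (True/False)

ply 1, X at .OXO/XX.O | (0,0)=+0→XOXO/XX.O; (1,2)=+1→.OXO/XXXO*
ply 2: .OXO/XXXO is terminal -1 (O); from .OXO/XX.O depth 8

X winning at [.OXO/XX.O]: True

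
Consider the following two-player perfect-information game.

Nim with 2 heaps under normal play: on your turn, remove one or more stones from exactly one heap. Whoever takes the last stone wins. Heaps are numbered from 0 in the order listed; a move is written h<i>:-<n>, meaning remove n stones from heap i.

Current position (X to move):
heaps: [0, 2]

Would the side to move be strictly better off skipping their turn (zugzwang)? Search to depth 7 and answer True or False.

[(0,2)] X move#1: h1:-1:-1/(0,1), h1:-2:+1/(0,0)*
[(0,0)] end (terminal -1, O#2); searched (0,2) to 7
suppose X passes — search the same position with O to move:
pass> [(0,2)] O move#1: h1:-1:-1/(0,1), h1:-2:+1/(0,0)*
pass> [(0,0)] end (terminal -1, X#2); searched (0,2) to 7
for X: play +1, pass -1

zugzwang((0,2), X) = False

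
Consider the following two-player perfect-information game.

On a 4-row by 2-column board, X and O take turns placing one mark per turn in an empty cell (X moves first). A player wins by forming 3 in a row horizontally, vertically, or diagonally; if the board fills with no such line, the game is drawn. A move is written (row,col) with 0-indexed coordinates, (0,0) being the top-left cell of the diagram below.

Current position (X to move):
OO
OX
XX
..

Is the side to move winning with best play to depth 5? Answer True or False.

[OO/OX/XX/..] X move#1: (3,0):+0/OO/OX/XX/X., (3,1):+1/OO/OX/XX/.X*
[OO/OX/XX/.X] end (terminal -1, O#2); searched OO/OX/XX/.. to 5

X winning at [OO/OX/XX/..]: True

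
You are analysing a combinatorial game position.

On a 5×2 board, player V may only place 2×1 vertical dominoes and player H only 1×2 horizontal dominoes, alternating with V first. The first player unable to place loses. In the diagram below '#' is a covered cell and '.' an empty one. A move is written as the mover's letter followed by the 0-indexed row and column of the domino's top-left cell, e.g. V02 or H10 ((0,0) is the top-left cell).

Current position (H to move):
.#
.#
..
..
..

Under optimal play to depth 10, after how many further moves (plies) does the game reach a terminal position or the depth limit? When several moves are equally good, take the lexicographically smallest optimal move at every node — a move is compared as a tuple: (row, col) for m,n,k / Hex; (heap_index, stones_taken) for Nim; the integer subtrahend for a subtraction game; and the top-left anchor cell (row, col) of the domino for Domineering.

ply 1, H at .#/.#/../../.. | H20=-1→.#/.#/##/../..; H30=+1→.#/.#/../##/..*; H40=-1→.#/.#/../../##
ply 2, V at .#/.#/../##/.. | V00=-1→##/##/../##/..*; V10=-1→.#/##/#./##/..
ply 3, H at ##/##/../##/.. | H20=+1→##/##/##/##/..*; H40=+1→##/##/../##/##
ply 4: ##/##/##/##/.. is terminal -1 (V); from .#/.#/../../.. depth 10

PV length from [.#/.#/../../..]: 3 plies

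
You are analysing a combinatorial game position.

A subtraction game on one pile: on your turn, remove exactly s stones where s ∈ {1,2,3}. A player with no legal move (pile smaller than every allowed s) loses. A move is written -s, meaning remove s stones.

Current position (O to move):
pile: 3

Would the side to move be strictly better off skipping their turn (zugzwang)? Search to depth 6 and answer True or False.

zugzwang(3, O) = False

ply 1, O at 3 | -1=-1→2; -2=-1→1; -3=+1→0*
ply 2: 0 is terminal -1 (X); from 3 depth 6
if O skipped the turn, X would face:
~ ply 1, X at 3 | -1=-1→2; -2=-1→1; -3=+1→0*
~ ply 2: 0 is terminal -1 (O); from 3 depth 6
compare (O): move=+1 vs pass=-1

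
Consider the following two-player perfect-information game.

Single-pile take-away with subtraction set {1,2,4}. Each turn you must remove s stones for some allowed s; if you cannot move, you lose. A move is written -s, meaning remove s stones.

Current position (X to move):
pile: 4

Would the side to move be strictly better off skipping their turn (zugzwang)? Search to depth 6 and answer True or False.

[4] X move#1: -1:+1/3*, -2:-1/2, -4:+1/0
[3] O move#2: -1:-1/2*, -2:-1/1
[2] X move#3: -1:-1/1, -2:+1/0*
[0] end (terminal -1, O#4); searched 4 to 6
if X skipped the turn, O would face:
~ [4] O move#1: -1:+1/3*, -2:-1/2, -4:+1/0
~ [3] X move#2: -1:-1/2*, -2:-1/1
~ [2] O move#3: -1:-1/1, -2:+1/0*
~ [0] end (terminal -1, X#4); searched 4 to 6
compare (X): move=+1 vs pass=-1

zugzwang(4, X) = False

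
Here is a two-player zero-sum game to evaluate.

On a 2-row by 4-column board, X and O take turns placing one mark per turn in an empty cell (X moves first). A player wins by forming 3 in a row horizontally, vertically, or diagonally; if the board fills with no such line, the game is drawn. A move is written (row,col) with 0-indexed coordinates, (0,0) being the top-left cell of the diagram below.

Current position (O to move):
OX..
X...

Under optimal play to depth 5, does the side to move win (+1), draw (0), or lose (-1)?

value(OX../X..., O) = 0

ply 1, O at OX../X... | (0,2)=+0→OXO./X...*; (0,3)=+0→OX.O/X...; (1,1)=+0→OX../XO..; (1,2)=+0→OX../X.O.; (1,3)=+0→OX../X..O
ply 2, X at OXO./X... | (0,3)=+0→OXOX/X...*; (1,1)=+0→OXO./XX..; (1,2)=+0→OXO./X.X.; (1,3)=+0→OXO./X..X
ply 3, O at OXOX/X... | (1,1)=+0→OXOX/XO..*; (1,2)=+0→OXOX/X.O.; (1,3)=+0→OXOX/X..O
ply 4, X at OXOX/XO.. | (1,2)=+0→OXOX/XOX.*; (1,3)=+0→OXOX/XO.X
ply 5, O at OXOX/XOX. | (1,3)=+0→OXOX/XOXO*
ply 6: OXOX/XOXO is terminal +0 (X); from OX../X... depth 5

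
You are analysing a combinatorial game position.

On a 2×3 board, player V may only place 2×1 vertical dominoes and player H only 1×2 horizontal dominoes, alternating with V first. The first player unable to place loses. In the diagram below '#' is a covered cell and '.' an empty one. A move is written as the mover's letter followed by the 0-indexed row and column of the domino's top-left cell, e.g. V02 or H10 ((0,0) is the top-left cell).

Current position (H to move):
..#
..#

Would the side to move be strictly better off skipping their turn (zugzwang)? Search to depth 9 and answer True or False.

ply 1, H at ..#/..# | H00=+1→###/..#*; H10=+1→..#/###
ply 2: ###/..# is terminal -1 (V); from ..#/..# depth 9
if H skipped the turn, V would face:
~ ply 1, V at ..#/..# | V00=+1→#.#/#.#*; V01=+1→.##/.##
~ ply 2: #.#/#.# is terminal -1 (H); from ..#/..# depth 9
compare (H): move=+1 vs pass=-1

zugzwang(..#/..#, H) = False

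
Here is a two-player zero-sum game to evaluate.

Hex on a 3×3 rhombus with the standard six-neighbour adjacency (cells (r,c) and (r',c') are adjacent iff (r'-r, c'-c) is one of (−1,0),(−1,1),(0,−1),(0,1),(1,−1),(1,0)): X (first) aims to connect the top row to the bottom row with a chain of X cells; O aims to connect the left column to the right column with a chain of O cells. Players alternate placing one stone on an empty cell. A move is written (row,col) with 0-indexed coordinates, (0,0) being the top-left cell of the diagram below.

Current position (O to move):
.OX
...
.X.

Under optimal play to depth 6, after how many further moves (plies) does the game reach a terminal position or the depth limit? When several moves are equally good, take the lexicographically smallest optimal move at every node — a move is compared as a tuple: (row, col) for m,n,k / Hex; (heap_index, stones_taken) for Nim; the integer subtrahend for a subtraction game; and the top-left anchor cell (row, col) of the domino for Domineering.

ply 1, O at .OX/.../.X. | (0,0)=-1→OOX/.../.X.*; (1,0)=-1→.OX/O../.X.; (1,1)=-1→.OX/.O./.X.; (1,2)=-1→.OX/..O/.X.; (2,0)=-1→.OX/.../OX.; (2,2)=-1→.OX/.../.XO
ply 2, X at OOX/.../.X. | (1,0)=+1→OOX/X../.X.*; (1,1)=+1→OOX/.X./.X.; (1,2)=+1→OOX/..X/.X.; (2,0)=+1→OOX/.../XX.; (2,2)=+1→OOX/.../.XX
ply 3, O at OOX/X../.X. | (1,1)=-1→OOX/XO./.X.*; (1,2)=-1→OOX/X.O/.X.; (2,0)=-1→OOX/X../OX.; (2,2)=-1→OOX/X../.XO
ply 4, X at OOX/XO./.X. | (1,2)=+1→OOX/XOX/.X.*; (2,0)=-1→OOX/XO./XX.; (2,2)=-1→OOX/XO./.XX
ply 5: OOX/XOX/.X. is terminal -1 (O); from .OX/.../.X. depth 6

PV length from [.OX/.../.X.]: 4 plies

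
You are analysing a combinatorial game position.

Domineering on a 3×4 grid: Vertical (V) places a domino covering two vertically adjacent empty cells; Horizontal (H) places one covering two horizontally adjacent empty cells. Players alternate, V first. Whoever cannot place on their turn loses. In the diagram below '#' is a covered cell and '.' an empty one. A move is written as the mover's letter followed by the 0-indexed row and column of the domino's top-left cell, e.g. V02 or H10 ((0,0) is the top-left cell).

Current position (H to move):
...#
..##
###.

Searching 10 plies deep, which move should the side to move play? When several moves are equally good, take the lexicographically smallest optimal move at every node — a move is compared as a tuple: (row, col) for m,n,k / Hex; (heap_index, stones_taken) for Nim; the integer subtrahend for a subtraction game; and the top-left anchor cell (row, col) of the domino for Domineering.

H's best at [...#/..##/###.]: H00

p1 H@[...#/..##/###.]: H00[##.#/..##/###.]+1* H01[.###/..##/###.]-1 H10[...#/####/###.]+1
p2 V@[##.#/..##/###.] terminal -1; root [...#/..##/###.] d10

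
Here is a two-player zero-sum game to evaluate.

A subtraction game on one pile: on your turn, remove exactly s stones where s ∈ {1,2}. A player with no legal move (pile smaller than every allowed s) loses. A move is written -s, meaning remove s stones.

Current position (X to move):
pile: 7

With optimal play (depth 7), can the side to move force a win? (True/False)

[7] X move#1: -1:+1/6*, -2:-1/5
[6] O move#2: -1:-1/5*, -2:-1/4
[5] X move#3: -1:-1/4, -2:+1/3*
[3] O move#4: -1:-1/2*, -2:-1/1
[2] X move#5: -1:-1/1, -2:+1/0*
[0] end (terminal -1, O#6); searched 7 to 7

X winning at [7]: True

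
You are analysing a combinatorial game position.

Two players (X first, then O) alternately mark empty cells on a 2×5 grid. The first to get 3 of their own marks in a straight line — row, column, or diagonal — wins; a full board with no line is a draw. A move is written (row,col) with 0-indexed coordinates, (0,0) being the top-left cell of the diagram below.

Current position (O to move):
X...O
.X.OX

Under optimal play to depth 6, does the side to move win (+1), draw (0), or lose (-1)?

value(X...O/.X.OX, O) = 0

p1 O@[X...O/.X.OX]: (0,1)[XO..O/.X.OX]+0* (0,2)[X.O.O/.X.OX]+0 (0,3)[X..OO/.X.OX]+0 (1,0)[X...O/OX.OX]+0 (1,2)[X...O/.XOOX]+0
p2 X@[XO..O/.X.OX]: (0,2)[XOX.O/.X.OX]+0* (0,3)[XO.XO/.X.OX]+0 (1,0)[XO..O/XX.OX]+0 (1,2)[XO..O/.XXOX]+0
p3 O@[XOX.O/.X.OX]: (0,3)[XOXOO/.X.OX]+0* (1,0)[XOX.O/OX.OX]+0 (1,2)[XOX.O/.XOOX]+0
p4 X@[XOXOO/.X.OX]: (1,0)[XOXOO/XX.OX]+0* (1,2)[XOXOO/.XXOX]+0
p5 O@[XOXOO/XX.OX]: (1,2)[XOXOO/XXOOX]+0*
p6 X@[XOXOO/XXOOX] terminal +0; root [X...O/.X.OX] d6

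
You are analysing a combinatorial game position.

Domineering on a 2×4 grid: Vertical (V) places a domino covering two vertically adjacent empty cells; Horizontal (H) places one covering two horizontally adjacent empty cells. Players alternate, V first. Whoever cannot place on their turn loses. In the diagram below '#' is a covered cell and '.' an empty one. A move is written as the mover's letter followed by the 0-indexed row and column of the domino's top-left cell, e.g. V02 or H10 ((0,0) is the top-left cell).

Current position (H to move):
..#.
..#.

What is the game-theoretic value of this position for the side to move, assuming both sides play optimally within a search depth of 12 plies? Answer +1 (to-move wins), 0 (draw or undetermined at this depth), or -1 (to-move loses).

value(..#./..#., H) = +1

[..#./..#.] H move#1: H00:+1/###./..#.*, H10:+1/..#./###.
[###./..#.] V move#2: V03:-1/####/..##*
[####/..##] H move#3: H10:+1/####/####*
[####/####] end (terminal -1, V#4); searched ..#./..#. to 12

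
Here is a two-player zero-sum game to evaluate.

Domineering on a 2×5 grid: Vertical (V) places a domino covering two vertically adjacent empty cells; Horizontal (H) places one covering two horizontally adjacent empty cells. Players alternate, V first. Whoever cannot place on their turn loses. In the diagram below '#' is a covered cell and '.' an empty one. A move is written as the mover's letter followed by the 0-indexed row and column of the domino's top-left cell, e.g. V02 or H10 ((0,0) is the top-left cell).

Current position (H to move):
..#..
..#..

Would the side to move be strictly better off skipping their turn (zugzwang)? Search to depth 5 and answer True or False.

p1 H@[..#../..#..]: H00[###../..#..]-1* H03[..###/..#..]-1 H10[..#../###..]-1 H13[..#../..###]-1
p2 V@[###../..#..]: V03[####./..##.]+1* V04[###.#/..#.#]+1
p3 H@[####./..##.]: H10[####./####.]-1*
p4 V@[####./####.]: V04[#####/#####]+1*
p5 H@[#####/#####] terminal -1; root [..#../..#..] d5
suppose H passes — search the same position with V to move:
pass> p1 V@[..#../..#..]: V00[#.#../#.#..]-1* V01[.##../.##..]-1 V03[..##./..##.]-1 V04[..#.#/..#.#]-1
pass> p2 H@[#.#../#.#..]: H03[#.###/#.#..]+1* H13[#.#../#.###]+1
pass> p3 V@[#.###/#.#..]: V01[#####/###..]-1*
pass> p4 H@[#####/###..]: H13[#####/#####]+1*
pass> p5 V@[#####/#####] terminal -1; root [..#../..#..] d5
for H: play -1, pass +1

zugzwang(..#../..#.., H) = True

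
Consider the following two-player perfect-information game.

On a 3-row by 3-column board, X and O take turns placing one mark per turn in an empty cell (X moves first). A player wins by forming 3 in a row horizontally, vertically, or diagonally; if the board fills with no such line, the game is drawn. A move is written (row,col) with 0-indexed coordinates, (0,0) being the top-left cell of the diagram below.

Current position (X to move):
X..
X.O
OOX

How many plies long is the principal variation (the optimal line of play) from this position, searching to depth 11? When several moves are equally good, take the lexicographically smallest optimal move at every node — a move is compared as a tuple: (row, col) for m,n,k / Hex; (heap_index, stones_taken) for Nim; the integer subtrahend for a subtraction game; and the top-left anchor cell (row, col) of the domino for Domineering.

[X../X.O/OOX] X move#1: (0,1):+1/XX./X.O/OOX*, (0,2):+1/X.X/X.O/OOX, (1,1):+1/X../XXO/OOX
[XX./X.O/OOX] O move#2: (0,2):-1/XXO/X.O/OOX*, (1,1):-1/XX./XOO/OOX
[XXO/X.O/OOX] X move#3: (1,1):+1/XXO/XXO/OOX*
[XXO/XXO/OOX] end (terminal -1, O#4); searched X../X.O/OOX to 11

PV length from [X../X.O/OOX]: 3 plies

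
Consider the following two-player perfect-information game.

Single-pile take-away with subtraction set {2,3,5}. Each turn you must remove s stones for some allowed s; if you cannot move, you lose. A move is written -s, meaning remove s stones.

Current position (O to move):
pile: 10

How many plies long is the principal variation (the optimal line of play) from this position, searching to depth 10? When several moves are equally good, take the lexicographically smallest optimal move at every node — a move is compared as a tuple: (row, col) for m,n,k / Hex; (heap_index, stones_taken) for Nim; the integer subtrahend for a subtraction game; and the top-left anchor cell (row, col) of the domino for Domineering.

ply 1, O at 10 | -2=+1→8*; -3=+1→7; -5=-1→5
ply 2, X at 8 | -2=-1→6*; -3=-1→5; -5=-1→3
ply 3, O at 6 | -2=-1→4; -3=-1→3; -5=+1→1*
ply 4: 1 is terminal -1 (X); from 10 depth 10

PV length from [10]: 3 plies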